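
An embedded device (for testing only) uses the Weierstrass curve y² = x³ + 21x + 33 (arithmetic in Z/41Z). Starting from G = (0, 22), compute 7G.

Repeated addition: build up to 7G.
2G: tangent at (0, 22): λ = (3·0² + 21)/(2·22) ≡ 21/3. 3⁻¹ ≡ 14 (mod 41) since 3·14 = 42 ≡ 1, so λ ≡ 21·14 ≡ 7.
  x = λ² - 0 - 0 = 49 - 0 ≡ 8; y = λ·(0 - 8) - 22 ≡ 4. → (8, 4)
3G: (8, 4) + (0, 22). λ = (22 - 4)/(0 - 8) ≡ 18/33 mod 41. 33⁻¹ ≡ 5 (mod 41), so λ ≡ 8.
  x = λ² - 8 - 0 = 64 - 8 ≡ 15; y = λ·(8 - 15) - 4 ≡ 22. → (15, 22)
4G: (15, 22) + (0, 22). λ = (22 - 22)/(0 - 15) ≡ 0/26 mod 41. 26⁻¹ ≡ 30 (mod 41), so λ ≡ 0.
  x = λ² - 15 - 0 = 0 - 15 ≡ 26; y = λ·(15 - 26) - 22 ≡ 19. → (26, 19)
5G: (26, 19) + (0, 22). λ = (22 - 19)/(0 - 26) ≡ 3/15 mod 41. 15⁻¹ ≡ 11 (mod 41) since 15·11 = 165 ≡ 1, so λ ≡ 33.
  x = λ² - 26 - 0 = 1089 - 26 ≡ 38; y = λ·(26 - 38) - 19 ≡ 36. → (38, 36)
6G: (38, 36) + (0, 22). λ = (22 - 36)/(0 - 38) ≡ 27/3 mod 41. 3⁻¹ ≡ 14 (mod 41) since 3·14 = 42 ≡ 1, so λ ≡ 9.
  x = λ² - 38 - 0 = 81 - 38 ≡ 2; y = λ·(38 - 2) - 36 ≡ 1. → (2, 1)
7G: (2, 1) + (0, 22). λ = (22 - 1)/(0 - 2) ≡ 21/39 mod 41. 39⁻¹ ≡ 20 (mod 41), so λ ≡ 10.
  x = λ² - 2 - 0 = 100 - 2 ≡ 16; y = λ·(2 - 16) - 1 ≡ 23. → (16, 23)

(16, 23)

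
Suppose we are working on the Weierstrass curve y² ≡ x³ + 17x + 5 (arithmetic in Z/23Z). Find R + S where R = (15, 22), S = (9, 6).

(15, 22) + (9, 6). λ = (6 - 22)/(9 - 15) ≡ 7/17 mod 23. 17⁻¹ ≡ 19 (mod 23) since 17·19 = 323 ≡ 1, so λ ≡ 18.
  x = λ² - 15 - 9 = 324 - 24 ≡ 1; y = λ·(15 - 1) - 22 ≡ 0. → (1, 0)

(1, 0)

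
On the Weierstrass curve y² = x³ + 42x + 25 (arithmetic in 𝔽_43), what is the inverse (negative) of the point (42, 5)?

-(42, 5) = (42, -5 mod 43) = (42, 38).

(42, 38)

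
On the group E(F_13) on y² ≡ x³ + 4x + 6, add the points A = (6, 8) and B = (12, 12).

(7, 0)

(6, 8) + (12, 12). λ = (12 - 8)/(12 - 6) ≡ 4/6 mod 13. 6⁻¹ ≡ 11 (mod 13) since 6·11 = 66 ≡ 1, so λ ≡ 5.
  x = λ² - 6 - 12 = 25 - 18 ≡ 7; y = λ·(6 - 7) - 8 ≡ 0. → (7, 0)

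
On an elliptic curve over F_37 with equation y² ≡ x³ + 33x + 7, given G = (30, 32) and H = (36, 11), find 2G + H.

First 2G:
Repeated addition: build up to 2G.
2G: tangent at (30, 32): λ = (3·30² + 33)/(2·32) ≡ 32/27. 27⁻¹ ≡ 11 (mod 37), so λ ≡ 32·11 ≡ 19.
  x = λ² - 30 - 30 = 361 - 60 ≡ 5; y = λ·(30 - 5) - 32 ≡ 36. → (5, 36)
2G = (5, 36).
Finally 2G + H:
(5, 36) + (36, 11). λ = (11 - 36)/(36 - 5) ≡ 12/31 mod 37. 31⁻¹ ≡ 6 (mod 37), so λ ≡ 35.
  x = λ² - 5 - 36 = 1225 - 41 ≡ 0; y = λ·(5 - 0) - 36 ≡ 28. → (0, 28)

(0, 28)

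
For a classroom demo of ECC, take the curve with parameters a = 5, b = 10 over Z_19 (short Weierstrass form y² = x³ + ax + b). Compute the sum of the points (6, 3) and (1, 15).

(17, 12)

(6, 3) + (1, 15). λ = (15 - 3)/(1 - 6) ≡ 12/14 mod 19. 14⁻¹ ≡ 15 (mod 19), so λ ≡ 9.
  x = λ² - 6 - 1 = 81 - 7 ≡ 17; y = λ·(6 - 17) - 3 ≡ 12. → (17, 12)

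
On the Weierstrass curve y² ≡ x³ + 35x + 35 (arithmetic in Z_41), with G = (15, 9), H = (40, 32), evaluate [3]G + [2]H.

First 3G:
Repeated addition: build up to 3G.
2G: tangent at (15, 9): λ = (3·15² + 35)/(2·9) ≡ 13/18. 18⁻¹ ≡ 16 (mod 41) since 18·16 = 288 ≡ 1, so λ ≡ 13·16 ≡ 3.
  x = λ² - 15 - 15 = 9 - 30 ≡ 20; y = λ·(15 - 20) - 9 ≡ 17. → (20, 17)
3G: (20, 17) + (15, 9). λ = (9 - 17)/(15 - 20) ≡ 33/36 mod 41. 36⁻¹ ≡ 8 (mod 41), so λ ≡ 18.
  x = λ² - 20 - 15 = 324 - 35 ≡ 2; y = λ·(20 - 2) - 17 ≡ 20. → (2, 20)
3G = (2, 20).
Next 2H:
Repeated addition: build up to 2H.
2H: tangent at (40, 32): λ = (3·40² + 35)/(2·32) ≡ 38/23. 23⁻¹ ≡ 25 (mod 41), so λ ≡ 38·25 ≡ 7.
  x = λ² - 40 - 40 = 49 - 80 ≡ 10; y = λ·(40 - 10) - 32 ≡ 14. → (10, 14)
2H = (10, 14).
Finally 3G + 2H:
(2, 20) + (10, 14). λ = (14 - 20)/(10 - 2) ≡ 35/8 mod 41. 8⁻¹ ≡ 36 (mod 41), so λ ≡ 30.
  x = λ² - 2 - 10 = 900 - 12 ≡ 27; y = λ·(2 - 27) - 20 ≡ 9. → (27, 9)

(27, 9)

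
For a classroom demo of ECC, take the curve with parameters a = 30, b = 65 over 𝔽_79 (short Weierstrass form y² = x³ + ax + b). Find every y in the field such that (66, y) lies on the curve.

x³ + 30x + 65 = 289541 ≡ 6 (mod 79).
6 is a non-residue mod 79; no y exists.

none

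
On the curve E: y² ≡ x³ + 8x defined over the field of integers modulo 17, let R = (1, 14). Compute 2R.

tangent at (1, 14): λ = (3·1² + 8)/(2·14) ≡ 11/11. 11⁻¹ ≡ 14 (mod 17) since 11·14 = 154 ≡ 1, so λ ≡ 11·14 ≡ 1.
  x = λ² - 1 - 1 = 1 - 2 ≡ 16; y = λ·(1 - 16) - 14 ≡ 5. → (16, 5)

(16, 5)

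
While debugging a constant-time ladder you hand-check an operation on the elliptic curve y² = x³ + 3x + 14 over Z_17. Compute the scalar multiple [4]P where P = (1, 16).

Repeated addition: build up to 4P.
2P: tangent at (1, 16): λ = (3·1² + 3)/(2·16) ≡ 6/15. 15⁻¹ ≡ 8 (mod 17), so λ ≡ 6·8 ≡ 14.
  x = λ² - 1 - 1 = 196 - 2 ≡ 7; y = λ·(1 - 7) - 16 ≡ 2. → (7, 2)
3P: (7, 2) + (1, 16). λ = (16 - 2)/(1 - 7) ≡ 14/11 mod 17. 11⁻¹ ≡ 14 (mod 17), so λ ≡ 9.
  x = λ² - 7 - 1 = 81 - 8 ≡ 5; y = λ·(7 - 5) - 2 ≡ 16. → (5, 16)
4P: (5, 16) + (1, 16). λ = (16 - 16)/(1 - 5) ≡ 0/13 mod 17. 13⁻¹ ≡ 4 (mod 17), so λ ≡ 0.
  x = λ² - 5 - 1 = 0 - 6 ≡ 11; y = λ·(5 - 11) - 16 ≡ 1. → (11, 1)

(11, 1)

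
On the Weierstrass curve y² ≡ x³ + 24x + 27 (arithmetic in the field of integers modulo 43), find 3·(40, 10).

Write Q = (40, 10).
Repeated addition: build up to 3Q.
2Q: tangent at (40, 10): λ = (3·40² + 24)/(2·10) ≡ 8/20. 20⁻¹ ≡ 28 (mod 43) since 20·28 = 560 ≡ 1, so λ ≡ 8·28 ≡ 9.
  x = λ² - 40 - 40 = 81 - 80 ≡ 1; y = λ·(40 - 1) - 10 ≡ 40. → (1, 40)
3Q: (1, 40) + (40, 10). λ = (10 - 40)/(40 - 1) ≡ 13/39 mod 43. 39⁻¹ ≡ 32 (mod 43), so λ ≡ 29.
  x = λ² - 1 - 40 = 841 - 41 ≡ 26; y = λ·(1 - 26) - 40 ≡ 9. → (26, 9)

(26, 9)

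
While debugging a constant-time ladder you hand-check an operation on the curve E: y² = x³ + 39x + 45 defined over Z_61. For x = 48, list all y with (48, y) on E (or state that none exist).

x³ + 39x + 45 = 112509 ≡ 25 (mod 61).
Square roots of 25 mod 61: 5 and 56 (since 5² = 25 ≡ 25).

5, 56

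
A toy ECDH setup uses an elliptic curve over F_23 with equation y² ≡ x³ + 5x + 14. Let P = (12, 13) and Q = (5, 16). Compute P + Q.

(9, 12)

(12, 13) + (5, 16). λ = (16 - 13)/(5 - 12) ≡ 3/16 mod 23. 16⁻¹ ≡ 13 (mod 23) since 16·13 = 208 ≡ 1, so λ ≡ 16.
  x = λ² - 12 - 5 = 256 - 17 ≡ 9; y = λ·(12 - 9) - 13 ≡ 12. → (9, 12)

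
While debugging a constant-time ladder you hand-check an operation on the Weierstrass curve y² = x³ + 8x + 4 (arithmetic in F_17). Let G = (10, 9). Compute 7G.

(12, 3)

Double-and-add on 7 = (111)₂. Start with G = (10, 9) for the leading 1-bit.
double: tangent at (10, 9): λ = (3·10² + 8)/(2·9) ≡ 2/1. 1⁻¹ ≡ 1 (mod 17), so λ ≡ 2·1 ≡ 2.
  x = λ² - 10 - 10 = 4 - 20 ≡ 1; y = λ·(10 - 1) - 9 ≡ 9. → (1, 9)
add G: (1, 9) + (10, 9). λ = (9 - 9)/(10 - 1) ≡ 0/9 mod 17. 9⁻¹ ≡ 2 (mod 17), so λ ≡ 0.
  x = λ² - 1 - 10 = 0 - 11 ≡ 6; y = λ·(1 - 6) - 9 ≡ 8. → (6, 8)
double: tangent at (6, 8): λ = (3·6² + 8)/(2·8) ≡ 14/16. 16⁻¹ ≡ 16 (mod 17), so λ ≡ 14·16 ≡ 3.
  x = λ² - 6 - 6 = 9 - 12 ≡ 14; y = λ·(6 - 14) - 8 ≡ 2. → (14, 2)
add G: (14, 2) + (10, 9). λ = (9 - 2)/(10 - 14) ≡ 7/13 mod 17. 13⁻¹ ≡ 4 (mod 17) since 13·4 = 52 ≡ 1, so λ ≡ 11.
  x = λ² - 14 - 10 = 121 - 24 ≡ 12; y = λ·(14 - 12) - 2 ≡ 3. → (12, 3)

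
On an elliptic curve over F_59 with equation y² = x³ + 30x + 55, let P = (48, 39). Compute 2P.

tangent at (48, 39): λ = (3·48² + 30)/(2·39) ≡ 39/19. 19⁻¹ ≡ 28 (mod 59), so λ ≡ 39·28 ≡ 30.
  x = λ² - 48 - 48 = 900 - 96 ≡ 37; y = λ·(48 - 37) - 39 ≡ 55. → (37, 55)

(37, 55)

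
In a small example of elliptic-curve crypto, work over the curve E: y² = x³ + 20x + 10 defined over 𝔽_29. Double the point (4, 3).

tangent at (4, 3): λ = (3·4² + 20)/(2·3) ≡ 10/6. 6⁻¹ ≡ 5 (mod 29), so λ ≡ 10·5 ≡ 21.
  x = λ² - 4 - 4 = 441 - 8 ≡ 27; y = λ·(4 - 27) - 3 ≡ 7. → (27, 7)

(27, 7)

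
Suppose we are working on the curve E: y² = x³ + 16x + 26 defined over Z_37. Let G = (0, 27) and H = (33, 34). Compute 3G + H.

(28, 2)

First 3G:
Repeated addition: build up to 3G.
2G: tangent at (0, 27): λ = (3·0² + 16)/(2·27) ≡ 16/17. 17⁻¹ ≡ 24 (mod 37), so λ ≡ 16·24 ≡ 14.
  x = λ² - 0 - 0 = 196 - 0 ≡ 11; y = λ·(0 - 11) - 27 ≡ 4. → (11, 4)
3G: (11, 4) + (0, 27). λ = (27 - 4)/(0 - 11) ≡ 23/26 mod 37. 26⁻¹ ≡ 10 (mod 37), so λ ≡ 8.
  x = λ² - 11 - 0 = 64 - 11 ≡ 16; y = λ·(11 - 16) - 4 ≡ 30. → (16, 30)
3G = (16, 30).
Finally 3G + H:
(16, 30) + (33, 34). λ = (34 - 30)/(33 - 16) ≡ 4/17 mod 37. 17⁻¹ ≡ 24 (mod 37), so λ ≡ 22.
  x = λ² - 16 - 33 = 484 - 49 ≡ 28; y = λ·(16 - 28) - 30 ≡ 2. → (28, 2)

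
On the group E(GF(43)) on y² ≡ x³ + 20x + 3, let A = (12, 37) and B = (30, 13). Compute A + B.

(41, 16)

(12, 37) + (30, 13). λ = (13 - 37)/(30 - 12) ≡ 19/18 mod 43. 18⁻¹ ≡ 12 (mod 43), so λ ≡ 13.
  x = λ² - 12 - 30 = 169 - 42 ≡ 41; y = λ·(12 - 41) - 37 ≡ 16. → (41, 16)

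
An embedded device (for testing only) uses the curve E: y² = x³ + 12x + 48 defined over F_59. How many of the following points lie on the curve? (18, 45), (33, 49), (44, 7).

(18, 45): 45² ≡ 19, rhs ≡ 19 → on.
(33, 49): 49² ≡ 41, rhs ≡ 37 → off.
(44, 7): 7² ≡ 49, rhs ≡ 33 → off.

1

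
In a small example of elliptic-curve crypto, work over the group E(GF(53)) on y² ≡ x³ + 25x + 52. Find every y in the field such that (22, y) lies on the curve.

x³ + 25x + 52 = 11250 ≡ 14 (mod 53).
14 is a non-residue mod 53; no y exists.

none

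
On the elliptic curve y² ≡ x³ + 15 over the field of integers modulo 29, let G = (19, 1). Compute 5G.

O

Double-and-add on 5 = (101)₂. Start with G = (19, 1) for the leading 1-bit.
double: tangent at (19, 1): λ = (3·19² + 0)/(2·1) ≡ 10/2. 2⁻¹ ≡ 15 (mod 29), so λ ≡ 10·15 ≡ 5.
  x = λ² - 19 - 19 = 25 - 38 ≡ 16; y = λ·(19 - 16) - 1 ≡ 14. → (16, 14)
double: tangent at (16, 14): λ = (3·16² + 0)/(2·14) ≡ 14/28. 28⁻¹ ≡ 28 (mod 29), so λ ≡ 14·28 ≡ 15.
  x = λ² - 16 - 16 = 225 - 32 ≡ 19; y = λ·(16 - 19) - 14 ≡ 28. → (19, 28)
add G: (19, 28) + (19, 1): same x and y₁ ≡ -y₂, so the sum is 𝒪.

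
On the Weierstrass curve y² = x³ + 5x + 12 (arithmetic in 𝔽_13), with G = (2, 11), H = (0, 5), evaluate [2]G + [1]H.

First 2G:
Repeated addition: build up to 2G.
2G: tangent at (2, 11): λ = (3·2² + 5)/(2·11) ≡ 4/9. 9⁻¹ ≡ 3 (mod 13), so λ ≡ 4·3 ≡ 12.
  x = λ² - 2 - 2 = 144 - 4 ≡ 10; y = λ·(2 - 10) - 11 ≡ 10. → (10, 10)
2G = (10, 10).
Finally 2G + H:
(10, 10) + (0, 5). λ = (5 - 10)/(0 - 10) ≡ 8/3 mod 13. 3⁻¹ ≡ 9 (mod 13), so λ ≡ 7.
  x = λ² - 10 - 0 = 49 - 10 ≡ 0; y = λ·(10 - 0) - 10 ≡ 8. → (0, 8)

(0, 8)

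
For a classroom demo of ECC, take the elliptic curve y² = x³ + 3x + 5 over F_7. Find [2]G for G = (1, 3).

(6, 6)

tangent at (1, 3): λ = (3·1² + 3)/(2·3) ≡ 6/6. 6⁻¹ ≡ 6 (mod 7), so λ ≡ 6·6 ≡ 1.
  x = λ² - 1 - 1 = 1 - 2 ≡ 6; y = λ·(1 - 6) - 3 ≡ 6. → (6, 6)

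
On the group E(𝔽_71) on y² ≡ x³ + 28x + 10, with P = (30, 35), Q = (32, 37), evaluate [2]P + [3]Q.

First 2P:
Repeated addition: build up to 2P.
2P: tangent at (30, 35): λ = (3·30² + 28)/(2·35) ≡ 30/70. 70⁻¹ ≡ 70 (mod 71), so λ ≡ 30·70 ≡ 41.
  x = λ² - 30 - 30 = 1681 - 60 ≡ 59; y = λ·(30 - 59) - 35 ≡ 54. → (59, 54)
2P = (59, 54).
Next 3Q:
Repeated addition: build up to 3Q.
2Q: tangent at (32, 37): λ = (3·32² + 28)/(2·37) ≡ 47/3. 3⁻¹ ≡ 24 (mod 71), so λ ≡ 47·24 ≡ 63.
  x = λ² - 32 - 32 = 3969 - 64 ≡ 0; y = λ·(32 - 0) - 37 ≡ 62. → (0, 62)
3Q: (0, 62) + (32, 37). λ = (37 - 62)/(32 - 0) ≡ 46/32 mod 71. 32⁻¹ ≡ 20 (mod 71) since 32·20 = 640 ≡ 1, so λ ≡ 68.
  x = λ² - 0 - 32 = 4624 - 32 ≡ 48; y = λ·(0 - 48) - 62 ≡ 11. → (48, 11)
3Q = (48, 11).
Finally 2P + 3Q:
(59, 54) + (48, 11). λ = (11 - 54)/(48 - 59) ≡ 28/60 mod 71. 60⁻¹ ≡ 58 (mod 71) since 60·58 = 3480 ≡ 1, so λ ≡ 62.
  x = λ² - 59 - 48 = 3844 - 107 ≡ 45; y = λ·(59 - 45) - 54 ≡ 33. → (45, 33)

(45, 33)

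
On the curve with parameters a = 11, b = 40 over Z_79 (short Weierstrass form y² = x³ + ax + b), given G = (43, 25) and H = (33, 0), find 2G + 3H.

First 2G:
Repeated addition: build up to 2G.
2G: tangent at (43, 25): λ = (3·43² + 11)/(2·25) ≡ 28/50. 50⁻¹ ≡ 49 (mod 79), so λ ≡ 28·49 ≡ 29.
  x = λ² - 43 - 43 = 841 - 86 ≡ 44; y = λ·(43 - 44) - 25 ≡ 25. → (44, 25)
2G = (44, 25).
Next 3H:
Repeated addition: build up to 3H.
2H: (33, 0) + (33, 0): same x and y₁ ≡ -y₂, so the sum is O.
3H: O + (33, 0) = (33, 0) (identity).
3H = (33, 0).
Finally 2G + 3H:
(44, 25) + (33, 0). λ = (0 - 25)/(33 - 44) ≡ 54/68 mod 79. 68⁻¹ ≡ 43 (mod 79) since 68·43 = 2924 ≡ 1, so λ ≡ 31.
  x = λ² - 44 - 33 = 961 - 77 ≡ 15; y = λ·(44 - 15) - 25 ≡ 5. → (15, 5)

(15, 5)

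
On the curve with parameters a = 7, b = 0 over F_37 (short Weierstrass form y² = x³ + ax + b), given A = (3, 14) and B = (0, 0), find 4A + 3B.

(3, 14)

First 4A:
Repeated addition: build up to 4A.
2A: tangent at (3, 14): λ = (3·3² + 7)/(2·14) ≡ 34/28. 28⁻¹ ≡ 4 (mod 37), so λ ≡ 34·4 ≡ 25.
  x = λ² - 3 - 3 = 625 - 6 ≡ 27; y = λ·(3 - 27) - 14 ≡ 15. → (27, 15)
3A: (27, 15) + (3, 14). λ = (14 - 15)/(3 - 27) ≡ 36/13 mod 37. 13⁻¹ ≡ 20 (mod 37), so λ ≡ 17.
  x = λ² - 27 - 3 = 289 - 30 ≡ 0; y = λ·(27 - 0) - 15 ≡ 0. → (0, 0)
4A: (0, 0) + (3, 14). λ = (14 - 0)/(3 - 0) ≡ 14/3 mod 37. 3⁻¹ ≡ 25 (mod 37) since 3·25 = 75 ≡ 1, so λ ≡ 17.
  x = λ² - 0 - 3 = 289 - 3 ≡ 27; y = λ·(0 - 27) - 0 ≡ 22. → (27, 22)
4A = (27, 22).
Next 3B:
Repeated addition: build up to 3B.
2B: (0, 0) + (0, 0): same x and y₁ ≡ -y₂, so the sum is O.
3B: O + (0, 0) = (0, 0) (identity).
3B = (0, 0).
Finally 4A + 3B:
(27, 22) + (0, 0). λ = (0 - 22)/(0 - 27) ≡ 15/10 mod 37. 10⁻¹ ≡ 26 (mod 37), so λ ≡ 20.
  x = λ² - 27 - 0 = 400 - 27 ≡ 3; y = λ·(27 - 3) - 22 ≡ 14. → (3, 14)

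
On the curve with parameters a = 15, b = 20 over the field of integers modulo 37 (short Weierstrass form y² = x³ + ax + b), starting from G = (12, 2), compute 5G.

(28, 9)

Repeated addition: build up to 5G.
2G: tangent at (12, 2): λ = (3·12² + 15)/(2·2) ≡ 3/4. 4⁻¹ ≡ 28 (mod 37) since 4·28 = 112 ≡ 1, so λ ≡ 3·28 ≡ 10.
  x = λ² - 12 - 12 = 100 - 24 ≡ 2; y = λ·(12 - 2) - 2 ≡ 24. → (2, 24)
3G: (2, 24) + (12, 2). λ = (2 - 24)/(12 - 2) ≡ 15/10 mod 37. 10⁻¹ ≡ 26 (mod 37), so λ ≡ 20.
  x = λ² - 2 - 12 = 400 - 14 ≡ 16; y = λ·(2 - 16) - 24 ≡ 29. → (16, 29)
4G: (16, 29) + (12, 2). λ = (2 - 29)/(12 - 16) ≡ 10/33 mod 37. 33⁻¹ ≡ 9 (mod 37) since 33·9 = 297 ≡ 1, so λ ≡ 16.
  x = λ² - 16 - 12 = 256 - 28 ≡ 6; y = λ·(16 - 6) - 29 ≡ 20. → (6, 20)
5G: (6, 20) + (12, 2). λ = (2 - 20)/(12 - 6) ≡ 19/6 mod 37. 6⁻¹ ≡ 31 (mod 37), so λ ≡ 34.
  x = λ² - 6 - 12 = 1156 - 18 ≡ 28; y = λ·(6 - 28) - 20 ≡ 9. → (28, 9)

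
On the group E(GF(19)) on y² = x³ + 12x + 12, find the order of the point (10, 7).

5

2P: tangent at (10, 7): λ = (3·10² + 12)/(2·7) ≡ 8/14. 14⁻¹ ≡ 15 (mod 19) since 14·15 = 210 ≡ 1, so λ ≡ 8·15 ≡ 6.
  x = λ² - 10 - 10 = 36 - 20 ≡ 16; y = λ·(10 - 16) - 7 ≡ 14. → (16, 14)
3P: (16, 14) + (10, 7). λ = (7 - 14)/(10 - 16) ≡ 12/13 mod 19. 13⁻¹ ≡ 3 (mod 19), so λ ≡ 17.
  x = λ² - 16 - 10 = 289 - 26 ≡ 16; y = λ·(16 - 16) - 14 ≡ 5. → (16, 5)
4P: (16, 5) + (10, 7). λ = (7 - 5)/(10 - 16) ≡ 2/13 mod 19. 13⁻¹ ≡ 3 (mod 19) since 13·3 = 39 ≡ 1, so λ ≡ 6.
  x = λ² - 16 - 10 = 36 - 26 ≡ 10; y = λ·(16 - 10) - 5 ≡ 12. → (10, 12)
5P: (10, 12) + (10, 7): same x and y₁ ≡ -y₂, so the sum is the point at infinity.
5P = the point at infinity, so the order is 5.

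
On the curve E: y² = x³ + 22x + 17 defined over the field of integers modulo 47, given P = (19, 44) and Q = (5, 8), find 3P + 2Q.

(43, 10)

First 3P:
Repeated addition: build up to 3P.
2P: tangent at (19, 44): λ = (3·19² + 22)/(2·44) ≡ 24/41. 41⁻¹ ≡ 39 (mod 47) since 41·39 = 1599 ≡ 1, so λ ≡ 24·39 ≡ 43.
  x = λ² - 19 - 19 = 1849 - 38 ≡ 25; y = λ·(19 - 25) - 44 ≡ 27. → (25, 27)
3P: (25, 27) + (19, 44). λ = (44 - 27)/(19 - 25) ≡ 17/41 mod 47. 41⁻¹ ≡ 39 (mod 47), so λ ≡ 5.
  x = λ² - 25 - 19 = 25 - 44 ≡ 28; y = λ·(25 - 28) - 27 ≡ 5. → (28, 5)
3P = (28, 5).
Next 2Q:
Repeated addition: build up to 2Q.
2Q: tangent at (5, 8): λ = (3·5² + 22)/(2·8) ≡ 3/16. 16⁻¹ ≡ 3 (mod 47), so λ ≡ 3·3 ≡ 9.
  x = λ² - 5 - 5 = 81 - 10 ≡ 24; y = λ·(5 - 24) - 8 ≡ 9. → (24, 9)
2Q = (24, 9).
Finally 3P + 2Q:
(28, 5) + (24, 9). λ = (9 - 5)/(24 - 28) ≡ 4/43 mod 47. 43⁻¹ ≡ 35 (mod 47), so λ ≡ 46.
  x = λ² - 28 - 24 = 2116 - 52 ≡ 43; y = λ·(28 - 43) - 5 ≡ 10. → (43, 10)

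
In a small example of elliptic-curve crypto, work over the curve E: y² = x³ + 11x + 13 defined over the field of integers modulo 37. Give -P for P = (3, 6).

-(3, 6) = (3, -6 mod 37) = (3, 31).

(3, 31)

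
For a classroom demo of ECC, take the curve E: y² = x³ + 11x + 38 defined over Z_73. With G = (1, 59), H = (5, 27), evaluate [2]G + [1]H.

First 2G:
Repeated addition: build up to 2G.
2G: tangent at (1, 59): λ = (3·1² + 11)/(2·59) ≡ 14/45. 45⁻¹ ≡ 13 (mod 73), so λ ≡ 14·13 ≡ 36.
  x = λ² - 1 - 1 = 1296 - 2 ≡ 53; y = λ·(1 - 53) - 59 ≡ 40. → (53, 40)
2G = (53, 40).
Finally 2G + H:
(53, 40) + (5, 27). λ = (27 - 40)/(5 - 53) ≡ 60/25 mod 73. 25⁻¹ ≡ 38 (mod 73) since 25·38 = 950 ≡ 1, so λ ≡ 17.
  x = λ² - 53 - 5 = 289 - 58 ≡ 12; y = λ·(53 - 12) - 40 ≡ 0. → (12, 0)

(12, 0)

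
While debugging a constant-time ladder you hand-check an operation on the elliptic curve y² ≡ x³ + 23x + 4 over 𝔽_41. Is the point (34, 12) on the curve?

no

y² = 12² ≡ 21; x³ + 23x + 4 = 40090 ≡ 33 (mod 41). 21 ≠ 33.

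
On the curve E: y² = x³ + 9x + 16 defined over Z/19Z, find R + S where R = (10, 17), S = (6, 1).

(0, 4)

(10, 17) + (6, 1). λ = (1 - 17)/(6 - 10) ≡ 3/15 mod 19. 15⁻¹ ≡ 14 (mod 19), so λ ≡ 4.
  x = λ² - 10 - 6 = 16 - 16 ≡ 0; y = λ·(10 - 0) - 17 ≡ 4. → (0, 4)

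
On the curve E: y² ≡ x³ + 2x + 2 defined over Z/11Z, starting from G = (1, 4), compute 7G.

(2, 6)

Double-and-add on 7 = (111)₂. Start with G = (1, 4) for the leading 1-bit.
double: tangent at (1, 4): λ = (3·1² + 2)/(2·4) ≡ 5/8. 8⁻¹ ≡ 7 (mod 11) since 8·7 = 56 ≡ 1, so λ ≡ 5·7 ≡ 2.
  x = λ² - 1 - 1 = 4 - 2 ≡ 2; y = λ·(1 - 2) - 4 ≡ 5. → (2, 5)
add G: (2, 5) + (1, 4). λ = (4 - 5)/(1 - 2) ≡ 10/10 mod 11. 10⁻¹ ≡ 10 (mod 11), so λ ≡ 1.
  x = λ² - 2 - 1 = 1 - 3 ≡ 9; y = λ·(2 - 9) - 5 ≡ 10. → (9, 10)
double: tangent at (9, 10): λ = (3·9² + 2)/(2·10) ≡ 3/9. 9⁻¹ ≡ 5 (mod 11) since 9·5 = 45 ≡ 1, so λ ≡ 3·5 ≡ 4.
  x = λ² - 9 - 9 = 16 - 18 ≡ 9; y = λ·(9 - 9) - 10 ≡ 1. → (9, 1)
add G: (9, 1) + (1, 4). λ = (4 - 1)/(1 - 9) ≡ 3/3 mod 11. 3⁻¹ ≡ 4 (mod 11) since 3·4 = 12 ≡ 1, so λ ≡ 1.
  x = λ² - 9 - 1 = 1 - 10 ≡ 2; y = λ·(9 - 2) - 1 ≡ 6. → (2, 6)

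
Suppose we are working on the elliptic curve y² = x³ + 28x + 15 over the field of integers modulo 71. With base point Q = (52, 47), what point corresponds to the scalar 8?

(52, 47)

Double-and-add on 8 = (1000)₂. Start with Q = (52, 47) for the leading 1-bit.
double: tangent at (52, 47): λ = (3·52² + 28)/(2·47) ≡ 46/23. 23⁻¹ ≡ 34 (mod 71), so λ ≡ 46·34 ≡ 2.
  x = λ² - 52 - 52 = 4 - 104 ≡ 42; y = λ·(52 - 42) - 47 ≡ 44. → (42, 44)
double: tangent at (42, 44): λ = (3·42² + 28)/(2·44) ≡ 66/17. 17⁻¹ ≡ 46 (mod 71), so λ ≡ 66·46 ≡ 54.
  x = λ² - 42 - 42 = 2916 - 84 ≡ 63; y = λ·(42 - 63) - 44 ≡ 29. → (63, 29)
double: tangent at (63, 29): λ = (3·63² + 28)/(2·29) ≡ 7/58. 58⁻¹ ≡ 60 (mod 71), so λ ≡ 7·60 ≡ 65.
  x = λ² - 63 - 63 = 4225 - 126 ≡ 52; y = λ·(63 - 52) - 29 ≡ 47. → (52, 47)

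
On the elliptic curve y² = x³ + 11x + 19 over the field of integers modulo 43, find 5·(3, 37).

Write G = (3, 37).
Double-and-add on 5 = (101)₂. Start with G = (3, 37) for the leading 1-bit.
double: tangent at (3, 37): λ = (3·3² + 11)/(2·37) ≡ 38/31. 31⁻¹ ≡ 25 (mod 43), so λ ≡ 38·25 ≡ 4.
  x = λ² - 3 - 3 = 16 - 6 ≡ 10; y = λ·(3 - 10) - 37 ≡ 21. → (10, 21)
double: tangent at (10, 21): λ = (3·10² + 11)/(2·21) ≡ 10/42. 42⁻¹ ≡ 42 (mod 43), so λ ≡ 10·42 ≡ 33.
  x = λ² - 10 - 10 = 1089 - 20 ≡ 37; y = λ·(10 - 37) - 21 ≡ 34. → (37, 34)
add G: (37, 34) + (3, 37). λ = (37 - 34)/(3 - 37) ≡ 3/9 mod 43. 9⁻¹ ≡ 24 (mod 43), so λ ≡ 29.
  x = λ² - 37 - 3 = 841 - 40 ≡ 27; y = λ·(37 - 27) - 34 ≡ 41. → (27, 41)

(27, 41)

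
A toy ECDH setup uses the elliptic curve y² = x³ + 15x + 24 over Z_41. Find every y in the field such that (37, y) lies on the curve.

x³ + 15x + 24 = 51232 ≡ 23 (mod 41).
Square roots of 23 mod 41: 8 and 33 (since 8² = 64 ≡ 23).

8, 33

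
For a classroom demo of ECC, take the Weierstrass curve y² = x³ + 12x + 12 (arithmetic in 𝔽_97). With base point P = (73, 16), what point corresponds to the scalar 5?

(47, 30)

Repeated addition: build up to 5P.
2P: tangent at (73, 16): λ = (3·73² + 12)/(2·16) ≡ 91/32. 32⁻¹ ≡ 94 (mod 97), so λ ≡ 91·94 ≡ 18.
  x = λ² - 73 - 73 = 324 - 146 ≡ 81; y = λ·(73 - 81) - 16 ≡ 34. → (81, 34)
3P: (81, 34) + (73, 16). λ = (16 - 34)/(73 - 81) ≡ 79/89 mod 97. 89⁻¹ ≡ 12 (mod 97) since 89·12 = 1068 ≡ 1, so λ ≡ 75.
  x = λ² - 81 - 73 = 5625 - 154 ≡ 39; y = λ·(81 - 39) - 34 ≡ 12. → (39, 12)
4P: (39, 12) + (73, 16). λ = (16 - 12)/(73 - 39) ≡ 4/34 mod 97. 34⁻¹ ≡ 20 (mod 97), so λ ≡ 80.
  x = λ² - 39 - 73 = 6400 - 112 ≡ 80; y = λ·(39 - 80) - 12 ≡ 6. → (80, 6)
5P: (80, 6) + (73, 16). λ = (16 - 6)/(73 - 80) ≡ 10/90 mod 97. 90⁻¹ ≡ 83 (mod 97) since 90·83 = 7470 ≡ 1, so λ ≡ 54.
  x = λ² - 80 - 73 = 2916 - 153 ≡ 47; y = λ·(80 - 47) - 6 ≡ 30. → (47, 30)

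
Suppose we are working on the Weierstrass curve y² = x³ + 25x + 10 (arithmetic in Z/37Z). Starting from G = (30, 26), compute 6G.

Double-and-add on 6 = (110)₂. Start with G = (30, 26) for the leading 1-bit.
double: tangent at (30, 26): λ = (3·30² + 25)/(2·26) ≡ 24/15. 15⁻¹ ≡ 5 (mod 37) since 15·5 = 75 ≡ 1, so λ ≡ 24·5 ≡ 9.
  x = λ² - 30 - 30 = 81 - 60 ≡ 21; y = λ·(30 - 21) - 26 ≡ 18. → (21, 18)
add G: (21, 18) + (30, 26). λ = (26 - 18)/(30 - 21) ≡ 8/9 mod 37. 9⁻¹ ≡ 33 (mod 37) since 9·33 = 297 ≡ 1, so λ ≡ 5.
  x = λ² - 21 - 30 = 25 - 51 ≡ 11; y = λ·(21 - 11) - 18 ≡ 32. → (11, 32)
double: tangent at (11, 32): λ = (3·11² + 25)/(2·32) ≡ 18/27. 27⁻¹ ≡ 11 (mod 37), so λ ≡ 18·11 ≡ 13.
  x = λ² - 11 - 11 = 169 - 22 ≡ 36; y = λ·(11 - 36) - 32 ≡ 13. → (36, 13)

(36, 13)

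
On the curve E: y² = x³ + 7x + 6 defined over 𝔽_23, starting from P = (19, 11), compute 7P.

Double-and-add on 7 = (111)₂. Start with P = (19, 11) for the leading 1-bit.
double: tangent at (19, 11): λ = (3·19² + 7)/(2·11) ≡ 9/22. 22⁻¹ ≡ 22 (mod 23) since 22·22 = 484 ≡ 1, so λ ≡ 9·22 ≡ 14.
  x = λ² - 19 - 19 = 196 - 38 ≡ 20; y = λ·(19 - 20) - 11 ≡ 21. → (20, 21)
add P: (20, 21) + (19, 11). λ = (11 - 21)/(19 - 20) ≡ 13/22 mod 23. 22⁻¹ ≡ 22 (mod 23) since 22·22 = 484 ≡ 1, so λ ≡ 10.
  x = λ² - 20 - 19 = 100 - 39 ≡ 15; y = λ·(20 - 15) - 21 ≡ 6. → (15, 6)
double: tangent at (15, 6): λ = (3·15² + 7)/(2·6) ≡ 15/12. 12⁻¹ ≡ 2 (mod 23), so λ ≡ 15·2 ≡ 7.
  x = λ² - 15 - 15 = 49 - 30 ≡ 19; y = λ·(15 - 19) - 6 ≡ 12. → (19, 12)
add P: (19, 12) + (19, 11): same x and y₁ ≡ -y₂, so the sum is O.

O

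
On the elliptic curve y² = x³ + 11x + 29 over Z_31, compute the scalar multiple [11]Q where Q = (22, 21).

Double-and-add on 11 = (1011)₂. Start with Q = (22, 21) for the leading 1-bit.
double: tangent at (22, 21): λ = (3·22² + 11)/(2·21) ≡ 6/11. 11⁻¹ ≡ 17 (mod 31), so λ ≡ 6·17 ≡ 9.
  x = λ² - 22 - 22 = 81 - 44 ≡ 6; y = λ·(22 - 6) - 21 ≡ 30. → (6, 30)
double: tangent at (6, 30): λ = (3·6² + 11)/(2·30) ≡ 26/29. 29⁻¹ ≡ 15 (mod 31) since 29·15 = 435 ≡ 1, so λ ≡ 26·15 ≡ 18.
  x = λ² - 6 - 6 = 324 - 12 ≡ 2; y = λ·(6 - 2) - 30 ≡ 11. → (2, 11)
add Q: (2, 11) + (22, 21). λ = (21 - 11)/(22 - 2) ≡ 10/20 mod 31. 20⁻¹ ≡ 14 (mod 31), so λ ≡ 16.
  x = λ² - 2 - 22 = 256 - 24 ≡ 15; y = λ·(2 - 15) - 11 ≡ 29. → (15, 29)
double: tangent at (15, 29): λ = (3·15² + 11)/(2·29) ≡ 4/27. 27⁻¹ ≡ 23 (mod 31) since 27·23 = 621 ≡ 1, so λ ≡ 4·23 ≡ 30.
  x = λ² - 15 - 15 = 900 - 30 ≡ 2; y = λ·(15 - 2) - 29 ≡ 20. → (2, 20)
add Q: (2, 20) + (22, 21). λ = (21 - 20)/(22 - 2) ≡ 1/20 mod 31. 20⁻¹ ≡ 14 (mod 31), so λ ≡ 14.
  x = λ² - 2 - 22 = 196 - 24 ≡ 17; y = λ·(2 - 17) - 20 ≡ 18. → (17, 18)

(17, 18)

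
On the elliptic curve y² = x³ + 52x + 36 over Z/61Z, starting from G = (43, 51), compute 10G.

Double-and-add on 10 = (1010)₂. Start with G = (43, 51) for the leading 1-bit.
double: tangent at (43, 51): λ = (3·43² + 52)/(2·51) ≡ 48/41. 41⁻¹ ≡ 3 (mod 61) since 41·3 = 123 ≡ 1, so λ ≡ 48·3 ≡ 22.
  x = λ² - 43 - 43 = 484 - 86 ≡ 32; y = λ·(43 - 32) - 51 ≡ 8. → (32, 8)
double: tangent at (32, 8): λ = (3·32² + 52)/(2·8) ≡ 13/16. 16⁻¹ ≡ 42 (mod 61), so λ ≡ 13·42 ≡ 58.
  x = λ² - 32 - 32 = 3364 - 64 ≡ 6; y = λ·(32 - 6) - 8 ≡ 36. → (6, 36)
add G: (6, 36) + (43, 51). λ = (51 - 36)/(43 - 6) ≡ 15/37 mod 61. 37⁻¹ ≡ 33 (mod 61) since 37·33 = 1221 ≡ 1, so λ ≡ 7.
  x = λ² - 6 - 43 = 49 - 49 ≡ 0; y = λ·(6 - 0) - 36 ≡ 6. → (0, 6)
double: tangent at (0, 6): λ = (3·0² + 52)/(2·6) ≡ 52/12. 12⁻¹ ≡ 56 (mod 61) since 12·56 = 672 ≡ 1, so λ ≡ 52·56 ≡ 45.
  x = λ² - 0 - 0 = 2025 - 0 ≡ 12; y = λ·(0 - 12) - 6 ≡ 3. → (12, 3)

(12, 3)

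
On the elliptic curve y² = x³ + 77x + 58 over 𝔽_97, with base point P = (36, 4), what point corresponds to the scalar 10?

Repeated addition: build up to 10P.
2P: tangent at (36, 4): λ = (3·36² + 77)/(2·4) ≡ 85/8. 8⁻¹ ≡ 85 (mod 97), so λ ≡ 85·85 ≡ 47.
  x = λ² - 36 - 36 = 2209 - 72 ≡ 3; y = λ·(36 - 3) - 4 ≡ 92. → (3, 92)
3P: (3, 92) + (36, 4). λ = (4 - 92)/(36 - 3) ≡ 9/33 mod 97. 33⁻¹ ≡ 50 (mod 97), so λ ≡ 62.
  x = λ² - 3 - 36 = 3844 - 39 ≡ 22; y = λ·(3 - 22) - 92 ≡ 88. → (22, 88)
4P: (22, 88) + (36, 4). λ = (4 - 88)/(36 - 22) ≡ 13/14 mod 97. 14⁻¹ ≡ 7 (mod 97), so λ ≡ 91.
  x = λ² - 22 - 36 = 8281 - 58 ≡ 75; y = λ·(22 - 75) - 88 ≡ 36. → (75, 36)
5P: (75, 36) + (36, 4). λ = (4 - 36)/(36 - 75) ≡ 65/58 mod 97. 58⁻¹ ≡ 92 (mod 97), so λ ≡ 63.
  x = λ² - 75 - 36 = 3969 - 111 ≡ 75; y = λ·(75 - 75) - 36 ≡ 61. → (75, 61)
6P: (75, 61) + (36, 4). λ = (4 - 61)/(36 - 75) ≡ 40/58 mod 97. 58⁻¹ ≡ 92 (mod 97), so λ ≡ 91.
  x = λ² - 75 - 36 = 8281 - 111 ≡ 22; y = λ·(75 - 22) - 61 ≡ 9. → (22, 9)
7P: (22, 9) + (36, 4). λ = (4 - 9)/(36 - 22) ≡ 92/14 mod 97. 14⁻¹ ≡ 7 (mod 97), so λ ≡ 62.
  x = λ² - 22 - 36 = 3844 - 58 ≡ 3; y = λ·(22 - 3) - 9 ≡ 5. → (3, 5)
8P: (3, 5) + (36, 4). λ = (4 - 5)/(36 - 3) ≡ 96/33 mod 97. 33⁻¹ ≡ 50 (mod 97), so λ ≡ 47.
  x = λ² - 3 - 36 = 2209 - 39 ≡ 36; y = λ·(3 - 36) - 5 ≡ 93. → (36, 93)
9P: (36, 93) + (36, 4): same x and y₁ ≡ -y₂, so the sum is ∞.
10P: ∞ + (36, 4) = (36, 4) (identity).

(36, 4)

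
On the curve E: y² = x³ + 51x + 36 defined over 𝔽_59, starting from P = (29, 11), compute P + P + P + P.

Double-and-add on 4 = (100)₂. Start with P = (29, 11) for the leading 1-bit.
double: tangent at (29, 11): λ = (3·29² + 51)/(2·11) ≡ 37/22. 22⁻¹ ≡ 51 (mod 59), so λ ≡ 37·51 ≡ 58.
  x = λ² - 29 - 29 = 3364 - 58 ≡ 2; y = λ·(29 - 2) - 11 ≡ 21. → (2, 21)
double: tangent at (2, 21): λ = (3·2² + 51)/(2·21) ≡ 4/42. 42⁻¹ ≡ 52 (mod 59), so λ ≡ 4·52 ≡ 31.
  x = λ² - 2 - 2 = 961 - 4 ≡ 13; y = λ·(2 - 13) - 21 ≡ 51. → (13, 51)

(13, 51)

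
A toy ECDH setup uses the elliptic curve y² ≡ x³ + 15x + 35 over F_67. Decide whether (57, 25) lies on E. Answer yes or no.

no

y² = 25² ≡ 22; x³ + 15x + 35 = 186083 ≡ 24 (mod 67). 22 ≠ 24.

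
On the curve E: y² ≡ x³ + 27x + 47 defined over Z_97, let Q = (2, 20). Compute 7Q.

(47, 66)

Double-and-add on 7 = (111)₂. Start with Q = (2, 20) for the leading 1-bit.
double: tangent at (2, 20): λ = (3·2² + 27)/(2·20) ≡ 39/40. 40⁻¹ ≡ 17 (mod 97), so λ ≡ 39·17 ≡ 81.
  x = λ² - 2 - 2 = 6561 - 4 ≡ 58; y = λ·(2 - 58) - 20 ≡ 3. → (58, 3)
add Q: (58, 3) + (2, 20). λ = (20 - 3)/(2 - 58) ≡ 17/41 mod 97. 41⁻¹ ≡ 71 (mod 97) since 41·71 = 2911 ≡ 1, so λ ≡ 43.
  x = λ² - 58 - 2 = 1849 - 60 ≡ 43; y = λ·(58 - 43) - 3 ≡ 60. → (43, 60)
double: tangent at (43, 60): λ = (3·43² + 27)/(2·60) ≡ 45/23. 23⁻¹ ≡ 38 (mod 97) since 23·38 = 874 ≡ 1, so λ ≡ 45·38 ≡ 61.
  x = λ² - 43 - 43 = 3721 - 86 ≡ 46; y = λ·(43 - 46) - 60 ≡ 48. → (46, 48)
add Q: (46, 48) + (2, 20). λ = (20 - 48)/(2 - 46) ≡ 69/53 mod 97. 53⁻¹ ≡ 11 (mod 97) since 53·11 = 583 ≡ 1, so λ ≡ 80.
  x = λ² - 46 - 2 = 6400 - 48 ≡ 47; y = λ·(46 - 47) - 48 ≡ 66. → (47, 66)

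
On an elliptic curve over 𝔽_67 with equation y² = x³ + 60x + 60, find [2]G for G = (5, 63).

tangent at (5, 63): λ = (3·5² + 60)/(2·63) ≡ 1/59. 59⁻¹ ≡ 25 (mod 67) since 59·25 = 1475 ≡ 1, so λ ≡ 1·25 ≡ 25.
  x = λ² - 5 - 5 = 625 - 10 ≡ 12; y = λ·(5 - 12) - 63 ≡ 30. → (12, 30)

(12, 30)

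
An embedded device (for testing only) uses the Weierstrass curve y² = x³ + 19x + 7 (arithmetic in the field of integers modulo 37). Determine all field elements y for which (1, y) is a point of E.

x³ + 19x + 7 = 27 ≡ 27 (mod 37).
Square roots of 27 mod 37: 8 and 29 (since 8² = 64 ≡ 27).

8, 29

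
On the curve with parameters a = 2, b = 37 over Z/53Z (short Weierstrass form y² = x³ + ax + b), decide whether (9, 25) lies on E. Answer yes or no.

y² = 25² ≡ 42; x³ + 2x + 37 = 784 ≡ 42 (mod 53). 42 = 42.

yes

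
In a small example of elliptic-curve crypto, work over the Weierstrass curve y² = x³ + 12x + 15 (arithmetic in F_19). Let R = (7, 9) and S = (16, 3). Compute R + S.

(7, 10)

(7, 9) + (16, 3). λ = (3 - 9)/(16 - 7) ≡ 13/9 mod 19. 9⁻¹ ≡ 17 (mod 19), so λ ≡ 12.
  x = λ² - 7 - 16 = 144 - 23 ≡ 7; y = λ·(7 - 7) - 9 ≡ 10. → (7, 10)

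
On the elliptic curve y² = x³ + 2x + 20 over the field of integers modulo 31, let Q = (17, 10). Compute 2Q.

tangent at (17, 10): λ = (3·17² + 2)/(2·10) ≡ 1/20. 20⁻¹ ≡ 14 (mod 31), so λ ≡ 1·14 ≡ 14.
  x = λ² - 17 - 17 = 196 - 34 ≡ 7; y = λ·(17 - 7) - 10 ≡ 6. → (7, 6)

(7, 6)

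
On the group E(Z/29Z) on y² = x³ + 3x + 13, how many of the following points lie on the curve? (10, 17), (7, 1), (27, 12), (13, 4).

3

(10, 17): 17² ≡ 28, rhs ≡ 28 → on.
(7, 1): 1² ≡ 1, rhs ≡ 0 → off.
(27, 12): 12² ≡ 28, rhs ≡ 28 → on.
(13, 4): 4² ≡ 16, rhs ≡ 16 → on.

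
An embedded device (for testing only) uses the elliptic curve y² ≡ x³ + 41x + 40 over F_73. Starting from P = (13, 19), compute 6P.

Double-and-add on 6 = (110)₂. Start with P = (13, 19) for the leading 1-bit.
double: tangent at (13, 19): λ = (3·13² + 41)/(2·19) ≡ 37/38. 38⁻¹ ≡ 25 (mod 73), so λ ≡ 37·25 ≡ 49.
  x = λ² - 13 - 13 = 2401 - 26 ≡ 39; y = λ·(13 - 39) - 19 ≡ 21. → (39, 21)
add P: (39, 21) + (13, 19). λ = (19 - 21)/(13 - 39) ≡ 71/47 mod 73. 47⁻¹ ≡ 14 (mod 73) since 47·14 = 658 ≡ 1, so λ ≡ 45.
  x = λ² - 39 - 13 = 2025 - 52 ≡ 2; y = λ·(39 - 2) - 21 ≡ 38. → (2, 38)
double: tangent at (2, 38): λ = (3·2² + 41)/(2·38) ≡ 53/3. 3⁻¹ ≡ 49 (mod 73), so λ ≡ 53·49 ≡ 42.
  x = λ² - 2 - 2 = 1764 - 4 ≡ 8; y = λ·(2 - 8) - 38 ≡ 2. → (8, 2)

(8, 2)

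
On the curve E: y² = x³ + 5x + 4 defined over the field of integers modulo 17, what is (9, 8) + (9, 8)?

tangent at (9, 8): λ = (3·9² + 5)/(2·8) ≡ 10/16. 16⁻¹ ≡ 16 (mod 17), so λ ≡ 10·16 ≡ 7.
  x = λ² - 9 - 9 = 49 - 18 ≡ 14; y = λ·(9 - 14) - 8 ≡ 8. → (14, 8)

(14, 8)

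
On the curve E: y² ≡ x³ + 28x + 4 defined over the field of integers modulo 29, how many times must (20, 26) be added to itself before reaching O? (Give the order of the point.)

4

2P: tangent at (20, 26): λ = (3·20² + 28)/(2·26) ≡ 10/23. 23⁻¹ ≡ 24 (mod 29), so λ ≡ 10·24 ≡ 8.
  x = λ² - 20 - 20 = 64 - 40 ≡ 24; y = λ·(20 - 24) - 26 ≡ 0. → (24, 0)
3P: (24, 0) + (20, 26). λ = (26 - 0)/(20 - 24) ≡ 26/25 mod 29. 25⁻¹ ≡ 7 (mod 29), so λ ≡ 8.
  x = λ² - 24 - 20 = 64 - 44 ≡ 20; y = λ·(24 - 20) - 0 ≡ 3. → (20, 3)
4P: (20, 3) + (20, 26): same x and y₁ ≡ -y₂, so the sum is O.
4P = O, so the order is 4.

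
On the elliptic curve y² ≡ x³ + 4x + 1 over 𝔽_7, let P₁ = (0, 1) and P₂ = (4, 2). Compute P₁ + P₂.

(0, 6)

(0, 1) + (4, 2). λ = (2 - 1)/(4 - 0) ≡ 1/4 mod 7. 4⁻¹ ≡ 2 (mod 7), so λ ≡ 2.
  x = λ² - 0 - 4 = 4 - 4 ≡ 0; y = λ·(0 - 0) - 1 ≡ 6. → (0, 6)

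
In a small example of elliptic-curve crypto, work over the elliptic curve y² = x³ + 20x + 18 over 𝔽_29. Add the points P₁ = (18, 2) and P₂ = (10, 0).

(21, 19)

(18, 2) + (10, 0). λ = (0 - 2)/(10 - 18) ≡ 27/21 mod 29. 21⁻¹ ≡ 18 (mod 29) since 21·18 = 378 ≡ 1, so λ ≡ 22.
  x = λ² - 18 - 10 = 484 - 28 ≡ 21; y = λ·(18 - 21) - 2 ≡ 19. → (21, 19)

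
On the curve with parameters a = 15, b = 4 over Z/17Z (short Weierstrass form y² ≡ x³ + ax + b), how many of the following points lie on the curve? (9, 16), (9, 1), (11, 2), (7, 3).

3

(9, 16): 16² ≡ 1, rhs ≡ 1 → on.
(9, 1): 1² ≡ 1, rhs ≡ 1 → on.
(11, 2): 2² ≡ 4, rhs ≡ 4 → on.
(7, 3): 3² ≡ 9, rhs ≡ 10 → off.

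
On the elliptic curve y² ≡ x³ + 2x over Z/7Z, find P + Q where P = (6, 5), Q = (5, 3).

(6, 5) + (5, 3). λ = (3 - 5)/(5 - 6) ≡ 5/6 mod 7. 6⁻¹ ≡ 6 (mod 7), so λ ≡ 2.
  x = λ² - 6 - 5 = 4 - 11 ≡ 0; y = λ·(6 - 0) - 5 ≡ 0. → (0, 0)

(0, 0)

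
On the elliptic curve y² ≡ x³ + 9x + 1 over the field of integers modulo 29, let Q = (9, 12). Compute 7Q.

Double-and-add on 7 = (111)₂. Start with Q = (9, 12) for the leading 1-bit.
double: tangent at (9, 12): λ = (3·9² + 9)/(2·12) ≡ 20/24. 24⁻¹ ≡ 23 (mod 29), so λ ≡ 20·23 ≡ 25.
  x = λ² - 9 - 9 = 625 - 18 ≡ 27; y = λ·(9 - 27) - 12 ≡ 2. → (27, 2)
add Q: (27, 2) + (9, 12). λ = (12 - 2)/(9 - 27) ≡ 10/11 mod 29. 11⁻¹ ≡ 8 (mod 29), so λ ≡ 22.
  x = λ² - 27 - 9 = 484 - 36 ≡ 13; y = λ·(27 - 13) - 2 ≡ 16. → (13, 16)
double: tangent at (13, 16): λ = (3·13² + 9)/(2·16) ≡ 23/3. 3⁻¹ ≡ 10 (mod 29), so λ ≡ 23·10 ≡ 27.
  x = λ² - 13 - 13 = 729 - 26 ≡ 7; y = λ·(13 - 7) - 16 ≡ 1. → (7, 1)
add Q: (7, 1) + (9, 12). λ = (12 - 1)/(9 - 7) ≡ 11/2 mod 29. 2⁻¹ ≡ 15 (mod 29), so λ ≡ 20.
  x = λ² - 7 - 9 = 400 - 16 ≡ 7; y = λ·(7 - 7) - 1 ≡ 28. → (7, 28)

(7, 28)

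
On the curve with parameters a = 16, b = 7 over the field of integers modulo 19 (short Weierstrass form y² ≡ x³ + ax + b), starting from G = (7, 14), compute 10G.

(9, 5)

Repeated addition: build up to 10G.
2G: tangent at (7, 14): λ = (3·7² + 16)/(2·14) ≡ 11/9. 9⁻¹ ≡ 17 (mod 19) since 9·17 = 153 ≡ 1, so λ ≡ 11·17 ≡ 16.
  x = λ² - 7 - 7 = 256 - 14 ≡ 14; y = λ·(7 - 14) - 14 ≡ 7. → (14, 7)
3G: (14, 7) + (7, 14). λ = (14 - 7)/(7 - 14) ≡ 7/12 mod 19. 12⁻¹ ≡ 8 (mod 19) since 12·8 = 96 ≡ 1, so λ ≡ 18.
  x = λ² - 14 - 7 = 324 - 21 ≡ 18; y = λ·(14 - 18) - 7 ≡ 16. → (18, 16)
4G: (18, 16) + (7, 14). λ = (14 - 16)/(7 - 18) ≡ 17/8 mod 19. 8⁻¹ ≡ 12 (mod 19) since 8·12 = 96 ≡ 1, so λ ≡ 14.
  x = λ² - 18 - 7 = 196 - 25 ≡ 0; y = λ·(18 - 0) - 16 ≡ 8. → (0, 8)
5G: (0, 8) + (7, 14). λ = (14 - 8)/(7 - 0) ≡ 6/7 mod 19. 7⁻¹ ≡ 11 (mod 19) since 7·11 = 77 ≡ 1, so λ ≡ 9.
  x = λ² - 0 - 7 = 81 - 7 ≡ 17; y = λ·(0 - 17) - 8 ≡ 10. → (17, 10)
6G: (17, 10) + (7, 14). λ = (14 - 10)/(7 - 17) ≡ 4/9 mod 19. 9⁻¹ ≡ 17 (mod 19) since 9·17 = 153 ≡ 1, so λ ≡ 11.
  x = λ² - 17 - 7 = 121 - 24 ≡ 2; y = λ·(17 - 2) - 10 ≡ 3. → (2, 3)
7G: (2, 3) + (7, 14). λ = (14 - 3)/(7 - 2) ≡ 11/5 mod 19. 5⁻¹ ≡ 4 (mod 19), so λ ≡ 6.
  x = λ² - 2 - 7 = 36 - 9 ≡ 8; y = λ·(2 - 8) - 3 ≡ 18. → (8, 18)
8G: (8, 18) + (7, 14). λ = (14 - 18)/(7 - 8) ≡ 15/18 mod 19. 18⁻¹ ≡ 18 (mod 19) since 18·18 = 324 ≡ 1, so λ ≡ 4.
  x = λ² - 8 - 7 = 16 - 15 ≡ 1; y = λ·(8 - 1) - 18 ≡ 10. → (1, 10)
9G: (1, 10) + (7, 14). λ = (14 - 10)/(7 - 1) ≡ 4/6 mod 19. 6⁻¹ ≡ 16 (mod 19), so λ ≡ 7.
  x = λ² - 1 - 7 = 49 - 8 ≡ 3; y = λ·(1 - 3) - 10 ≡ 14. → (3, 14)
10G: (3, 14) + (7, 14). λ = (14 - 14)/(7 - 3) ≡ 0/4 mod 19. 4⁻¹ ≡ 5 (mod 19), so λ ≡ 0.
  x = λ² - 3 - 7 = 0 - 10 ≡ 9; y = λ·(3 - 9) - 14 ≡ 5. → (9, 5)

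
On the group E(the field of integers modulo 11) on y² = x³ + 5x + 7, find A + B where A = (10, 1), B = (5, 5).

(5, 6)

(10, 1) + (5, 5). λ = (5 - 1)/(5 - 10) ≡ 4/6 mod 11. 6⁻¹ ≡ 2 (mod 11), so λ ≡ 8.
  x = λ² - 10 - 5 = 64 - 15 ≡ 5; y = λ·(10 - 5) - 1 ≡ 6. → (5, 6)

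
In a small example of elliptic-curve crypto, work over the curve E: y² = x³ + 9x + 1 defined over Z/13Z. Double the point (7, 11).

(12, 2)

tangent at (7, 11): λ = (3·7² + 9)/(2·11) ≡ 0/9. 9⁻¹ ≡ 3 (mod 13), so λ ≡ 0·3 ≡ 0.
  x = λ² - 7 - 7 = 0 - 14 ≡ 12; y = λ·(7 - 12) - 11 ≡ 2. → (12, 2)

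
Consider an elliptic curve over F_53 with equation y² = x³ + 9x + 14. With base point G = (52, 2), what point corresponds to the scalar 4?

(30, 25)

Double-and-add on 4 = (100)₂. Start with G = (52, 2) for the leading 1-bit.
double: tangent at (52, 2): λ = (3·52² + 9)/(2·2) ≡ 12/4. 4⁻¹ ≡ 40 (mod 53), so λ ≡ 12·40 ≡ 3.
  x = λ² - 52 - 52 = 9 - 104 ≡ 11; y = λ·(52 - 11) - 2 ≡ 15. → (11, 15)
double: tangent at (11, 15): λ = (3·11² + 9)/(2·15) ≡ 1/30. 30⁻¹ ≡ 23 (mod 53), so λ ≡ 1·23 ≡ 23.
  x = λ² - 11 - 11 = 529 - 22 ≡ 30; y = λ·(11 - 30) - 15 ≡ 25. → (30, 25)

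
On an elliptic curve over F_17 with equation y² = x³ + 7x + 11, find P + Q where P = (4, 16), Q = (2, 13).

(4, 16) + (2, 13). λ = (13 - 16)/(2 - 4) ≡ 14/15 mod 17. 15⁻¹ ≡ 8 (mod 17), so λ ≡ 10.
  x = λ² - 4 - 2 = 100 - 6 ≡ 9; y = λ·(4 - 9) - 16 ≡ 2. → (9, 2)

(9, 2)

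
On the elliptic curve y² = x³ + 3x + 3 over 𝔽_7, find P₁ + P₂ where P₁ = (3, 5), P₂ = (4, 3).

(4, 4)

(3, 5) + (4, 3). λ = (3 - 5)/(4 - 3) ≡ 5/1 mod 7. 1⁻¹ ≡ 1 (mod 7) since 1·1 = 1 ≡ 1, so λ ≡ 5.
  x = λ² - 3 - 4 = 25 - 7 ≡ 4; y = λ·(3 - 4) - 5 ≡ 4. → (4, 4)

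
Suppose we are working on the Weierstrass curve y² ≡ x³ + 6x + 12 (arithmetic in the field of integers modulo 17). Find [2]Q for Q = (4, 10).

tangent at (4, 10): λ = (3·4² + 6)/(2·10) ≡ 3/3. 3⁻¹ ≡ 6 (mod 17), so λ ≡ 3·6 ≡ 1.
  x = λ² - 4 - 4 = 1 - 8 ≡ 10; y = λ·(4 - 10) - 10 ≡ 1. → (10, 1)

(10, 1)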